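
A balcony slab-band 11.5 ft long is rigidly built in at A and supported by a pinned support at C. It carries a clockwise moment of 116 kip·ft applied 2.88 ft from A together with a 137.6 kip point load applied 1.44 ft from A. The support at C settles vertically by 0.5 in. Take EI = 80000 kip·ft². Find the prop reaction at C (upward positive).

R_C = 3.155 kip

Take the reaction at C as the redundant and release it; the primary structure is a cantilever fixed at A.
Primary-structure tip deflection at C by superposition:
  clockwise couple 116 at a = 2.88: M₀a(2L − a)/(2EI) = 3361/EI
  point load 137.6 at a = 1.44: Pa²(3L − a)/(6EI) = 1572/EI
  δ_0 = 4933/EI
Flexibility coefficient — unit upward force at C: δ_{CC} = L³/(3EI) = 507/EI.
With EI = 80000 kip·ft²: δ_0 = 0.061662 ft and δ_{CC} = 0.006337 ft/kip.
Compatibility — the beam at C must follow the support down by 0.04167 ft: δ_0 − R_C·δ_{CC} = 0.04167, so R_C = (0.061662 − 0.04167)/0.006337 = 3.155 kip.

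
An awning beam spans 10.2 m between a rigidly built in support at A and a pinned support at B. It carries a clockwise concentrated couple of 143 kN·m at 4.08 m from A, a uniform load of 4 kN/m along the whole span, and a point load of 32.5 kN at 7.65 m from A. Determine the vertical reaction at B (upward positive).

R_B = 49.33 kN

Release the roller at B. Primary structure: cantilever fixed at A.
Downward deflection at the released point B due to the loads:
  clockwise couple 143 at a = 4.08: M₀a(2L − a)/(2EI) = 4761/EI
  UDL 4: wL⁴/(8EI) = 5412/EI
  point load 32.5 at a = 7.65: Pa²(3L − a)/(6EI) = 7275/EI
  δ_0 = 17448/EI
Tip deflection under a unit load at B: L³/(3EI) = 353.7/EI.
Compatibility at B: δ_0 − R_B·δ_{BB} = 0, so R_B = 17448/353.7 = 49.33 kN.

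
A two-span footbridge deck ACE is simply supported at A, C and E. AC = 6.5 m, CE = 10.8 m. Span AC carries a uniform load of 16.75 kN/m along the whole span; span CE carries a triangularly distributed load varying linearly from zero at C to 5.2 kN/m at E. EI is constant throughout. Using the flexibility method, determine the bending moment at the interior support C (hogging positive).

M_C = 55.32 kN·m

Release continuity at C by inserting a hinge; the redundant is the internal moment M_C. The primary structure is two simply-supported spans AC and CE.
End slopes at the hinge C, treating each span as simply supported:
  span AC: UDL 16.75: wL³/(24EI) = 191.7/EI
  span CE: triangular load, peak 5.2: 7w₀L³/(360EI) = 127.4/EI
  relative rotation θ_0 = (191.7 + 127.4)/EI = 319/EI
A unit hogging moment at C produces rotation L₁/(3EI) + L₂/(3EI) = 5.767/EI.
Compatibility: M_C·(L₁+L₂)/(3EI) = θ_0, giving M_C = 55.32 kN·m (hogging).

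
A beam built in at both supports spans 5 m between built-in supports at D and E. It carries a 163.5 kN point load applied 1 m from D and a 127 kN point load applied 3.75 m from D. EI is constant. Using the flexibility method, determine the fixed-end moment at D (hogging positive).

M_D = 134.4 kN·m

Take the two fixed-end moments M_D, M_E as redundants; the released structure is the simple span DE.
Simple-span end rotations at D and E under the given loads:
  at D: point load 163.5 at a = 1: Pab(L + b)/(6LEI) = 196.2/EI
  at E: point load 163.5 at a = 1: Pab(L + a)/(6LEI) = 130.8/EI
  at D: point load 127 at a = 3.75: Pab(L + b)/(6LEI) = 124/EI
  at E: point load 127 at a = 3.75: Pab(L + a)/(6LEI) = 173.6/EI
  θ_D0 = 320.2/EI,  θ_E0 = 304.4/EI
Flexibility coefficients: a unit moment at one end gives L/(3EI) there and L/(6EI) at the far end, so f₁₁ = f₂₂ = 1.667/EI and f₁₂ = f₂₁ = 0.8333/EI.
Compatibility — zero rotation at each built-in end:
  1.667 M_D + 0.8333 M_E = 320.2
  0.8333 M_D + 1.667 M_E = 304.4
Solving the pair gives M_D = 134.4 kN·m and M_E = 115.5 kN·m (hogging).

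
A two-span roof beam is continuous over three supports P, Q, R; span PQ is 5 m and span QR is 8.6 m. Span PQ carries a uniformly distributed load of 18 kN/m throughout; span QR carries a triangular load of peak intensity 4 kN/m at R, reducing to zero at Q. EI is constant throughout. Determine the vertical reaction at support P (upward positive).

R_P = 38.68 kN

Take M_Q as the redundant. Released structure: two simple spans PQ and QR with a hinge at Q.
Discontinuity in slope at Q on the released structure — sum the simple-span end rotations:
  span PQ: UDL 18: wL³/(24EI) = 93.75/EI
  span QR: triangular load, peak 4: 7w₀L³/(360EI) = 49.47/EI
  relative rotation θ_0 = (93.75 + 49.47)/EI = 143.2/EI
A unit hogging moment at Q produces rotation L₁/(3EI) + L₂/(3EI) = 4.533/EI.
Compatibility: M_Q·(L₁+L₂)/(3EI) = θ_0, giving M_Q = 31.59 kN·m (hogging).
Span PQ, ΣM about P with M_Q applied at Q: R_Q^{PQ}·5 = 225 + 31.59, so R_Q^{PQ} = 51.32 kN and R_P = 90 − 51.32 = 38.68 kN.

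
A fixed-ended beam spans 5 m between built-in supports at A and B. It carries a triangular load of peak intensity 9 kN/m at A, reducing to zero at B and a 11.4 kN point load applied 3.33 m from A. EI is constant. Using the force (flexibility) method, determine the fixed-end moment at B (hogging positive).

Take the two fixed-end moments M_A, M_B as redundants; the released structure is the simple span AB.
End rotations of the released simple span under the applied load (×1/EI):
  at A: triangular load, peak 9: w₀L³/(45EI) = 25/EI
  at B: triangular load, peak 9: 7w₀L³/(360EI) = 21.88/EI
  at A: point load 11.4 at a = 3.33: Pab(L + b)/(6LEI) = 14.1/EI
  at B: point load 11.4 at a = 3.33: Pab(L + a)/(6LEI) = 17.6/EI
  θ_A0 = 39.1/EI,  θ_B0 = 39.48/EI
Flexibility coefficients: a unit moment at one end gives L/(3EI) there and L/(6EI) at the far end, so f₁₁ = f₂₂ = 1.667/EI and f₁₂ = f₂₁ = 0.8333/EI.
Compatibility — zero rotation at each built-in end:
  1.667 M_A + 0.8333 M_B = 39.1
  0.8333 M_A + 1.667 M_B = 39.48
Solving the pair gives M_A = 15.48 kN·m and M_B = 15.94 kN·m (hogging).

M_B = 15.94 kN·m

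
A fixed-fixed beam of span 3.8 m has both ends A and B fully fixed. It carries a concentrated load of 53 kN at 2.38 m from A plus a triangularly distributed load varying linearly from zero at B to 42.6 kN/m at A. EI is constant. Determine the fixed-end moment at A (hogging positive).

Take the two fixed-end moments M_A, M_B as redundants; the released structure is the simple span AB.
Simple-span end rotations at A and B under the given loads:
  at A: point load 53 at a = 2.38: Pab(L + b)/(6LEI) = 41.01/EI
  at B: point load 53 at a = 2.38: Pab(L + a)/(6LEI) = 48.55/EI
  at A: triangular load, peak 42.6: w₀L³/(45EI) = 51.95/EI
  at B: triangular load, peak 42.6: 7w₀L³/(360EI) = 45.45/EI
  θ_A0 = 92.95/EI,  θ_B0 = 94/EI
Flexibility coefficients: a unit moment at one end gives L/(3EI) there and L/(6EI) at the far end, so f₁₁ = f₂₂ = 1.267/EI and f₁₂ = f₂₁ = 0.6333/EI.
Compatibility — zero rotation at each built-in end:
  1.267 M_A + 0.6333 M_B = 92.95
  0.6333 M_A + 1.267 M_B = 94
Solving the pair gives M_A = 48.37 kN·m and M_B = 50.03 kN·m (hogging).

M_A = 48.37 kN·m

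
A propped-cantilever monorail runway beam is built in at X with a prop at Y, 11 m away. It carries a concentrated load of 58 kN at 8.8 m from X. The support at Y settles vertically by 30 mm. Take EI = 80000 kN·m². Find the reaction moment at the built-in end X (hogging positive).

M_X = 120.8 kN·m

Remove the prop at Y; the released (primary) structure is a cantilever built in at X.
Free-end deflection of the primary structure under the applied loading (downward +):
  point load 58 at a = 8.8: Pa²(3L − a)/(6EI) = 18116/EI
Flexibility coefficient — unit upward force at Y: δ_{YY} = L³/(3EI) = 443.7/EI.
With EI = 80000 kN·m²: δ_0 = 0.22645 m and δ_{YY} = 0.005546 m/kN.
Compatibility — the beam at Y must follow the support down by 0.03 m: δ_0 − R_Y·δ_{YY} = 0.03, so R_Y = (0.22645 − 0.03)/0.005546 = 35.42 kN.
Moment equilibrium about X: M_X = Σ(load moments about X) − R_Y·L = 510.4 − 35.42×11 = 120.8 kN·m.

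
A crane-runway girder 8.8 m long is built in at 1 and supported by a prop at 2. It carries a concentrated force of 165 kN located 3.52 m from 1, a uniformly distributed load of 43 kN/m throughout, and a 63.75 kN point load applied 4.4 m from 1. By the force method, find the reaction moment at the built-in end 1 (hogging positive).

Release the roller at 2. Primary structure: cantilever fixed at 1.
Primary-structure tip deflection at 2 by superposition:
  point load 165 at a = 3.52: Pa²(3L − a)/(6EI) = 7796/EI
  UDL 43: wL⁴/(8EI) = 32234/EI
  point load 63.75 at a = 4.4: Pa²(3L − a)/(6EI) = 4525/EI
  δ_0 = 44555/EI
Tip deflection under a unit load at 2: L³/(3EI) = 227.2/EI.
The prop prevents deflection at 2: R_2 = δ_0/δ_{22} = 44555/227.2 = 196.1 kN.
Moment equilibrium about 1: M_1 = Σ(load moments about 1) − R_2·L = 2526 − 196.1×8.8 = 800.2 kN·m.

M_1 = 800.2 kN·m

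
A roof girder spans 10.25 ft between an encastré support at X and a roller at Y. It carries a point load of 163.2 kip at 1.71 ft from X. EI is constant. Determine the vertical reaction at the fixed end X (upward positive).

Release the roller at Y. Primary structure: cantilever fixed at X.
Downward deflection at the released point Y due to the loads:
  point load 163.2 at a = 1.71: Pa²(3L − a)/(6EI) = 2310/EI
Tip deflection under a unit load at Y: L³/(3EI) = 359/EI.
Compatibility at Y: δ_0 − R_Y·δ_{YY} = 0, so R_Y = 2310/359 = 6.434 kip.
Vertical equilibrium: R_X = ΣP − R_Y = 163.2 − 6.434 = 156.8 kip.

R_X = 156.8 kip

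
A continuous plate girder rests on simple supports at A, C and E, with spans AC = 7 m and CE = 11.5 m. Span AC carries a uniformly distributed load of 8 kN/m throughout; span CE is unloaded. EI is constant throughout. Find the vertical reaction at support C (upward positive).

R_C = 32.26 kN

Release continuity at C by inserting a hinge; the redundant is the internal moment M_C. The primary structure is two simply-supported spans AC and CE.
End slopes at the hinge C, treating each span as simply supported:
  span AC: UDL 8: wL³/(24EI) = 114.3/EI
  relative rotation θ_0 = (114.3 + 0)/EI = 114.3/EI
A unit hogging moment at C produces rotation L₁/(3EI) + L₂/(3EI) = 6.167/EI.
Slope continuity at C: θ_0 = M_C·6.167/EI, so M_C = 114.3/6.167 = 18.54 kN·m (hogging).
Span AC, ΣM about A with M_C applied at C: R_C^{AC}·7 = 196 + 18.54, so R_C^{AC} = 30.65 kN and R_A = 56 − 30.65 = 25.35 kN.
Span CE, ΣM about E: R_C^{CE}·11.5 = 0 + 18.54, so R_C^{CE} = 1.612 kN and R_E = 0 − 1.612 = -1.612 kN.
R_C = 30.65 + 1.612 = 32.26 kN.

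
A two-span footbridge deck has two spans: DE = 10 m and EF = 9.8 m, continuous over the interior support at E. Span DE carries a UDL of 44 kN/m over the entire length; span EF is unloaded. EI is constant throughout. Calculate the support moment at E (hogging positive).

Release continuity at E by inserting a hinge; the redundant is the internal moment M_E. The primary structure is two simply-supported spans DE and EF.
Discontinuity in slope at E on the released structure — sum the simple-span end rotations:
  span DE: UDL 44: wL³/(24EI) = 1833/EI
  relative rotation θ_0 = (1833 + 0)/EI = 1833/EI
A unit hogging moment at E produces rotation L₁/(3EI) + L₂/(3EI) = 6.6/EI.
Compatibility: M_E·(L₁+L₂)/(3EI) = θ_0, giving M_E = 277.8 kN·m (hogging).

M_E = 277.8 kN·m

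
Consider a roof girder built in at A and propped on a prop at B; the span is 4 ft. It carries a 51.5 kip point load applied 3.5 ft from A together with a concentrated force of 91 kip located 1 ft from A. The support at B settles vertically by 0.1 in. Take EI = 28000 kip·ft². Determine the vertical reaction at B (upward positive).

Remove the prop at B; the released (primary) structure is a cantilever built in at A.
Downward deflection at the released point B due to the loads:
  point load 51.5 at a = 3.5: Pa²(3L − a)/(6EI) = 893.7/EI
  point load 91 at a = 1: Pa²(3L − a)/(6EI) = 166.8/EI
  δ_0 = 1061/EI
Tip deflection under a unit load at B: L³/(3EI) = 21.33/EI.
With EI = 28000 kip·ft²: δ_0 = 0.037878 ft and δ_{BB} = 0.000762 ft/kip.
Compatibility — the beam at B must follow the support down by 0.008333 ft: δ_0 − R_B·δ_{BB} = 0.008333, so R_B = (0.037878 − 0.008333)/0.000762 = 38.78 kip.

R_B = 38.78 kip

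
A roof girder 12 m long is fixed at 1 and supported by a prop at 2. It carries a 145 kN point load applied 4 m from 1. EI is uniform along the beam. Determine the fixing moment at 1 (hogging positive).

M_1 = 322.2 kN·m

Release the roller at 2. Primary structure: cantilever fixed at 1.
Deflection at 2 on the released cantilever, summing each load's contribution:
  point load 145 at a = 4: Pa²(3L − a)/(6EI) = 12373/EI
Flexibility coefficient — unit upward force at 2: δ_{22} = L³/(3EI) = 576/EI.
The prop prevents deflection at 2: R_2 = δ_0/δ_{22} = 12373/576 = 21.48 kN.
Moment equilibrium about 1: M_1 = Σ(load moments about 1) − R_2·L = 580 − 21.48×12 = 322.2 kN·m.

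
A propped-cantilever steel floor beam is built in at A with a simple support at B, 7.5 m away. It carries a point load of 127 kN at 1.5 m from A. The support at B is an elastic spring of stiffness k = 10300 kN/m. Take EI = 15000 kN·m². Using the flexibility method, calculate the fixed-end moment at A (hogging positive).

M_A = 137.7 kN·m

Remove the prop at B; the released (primary) structure is a cantilever built in at A.
Downward deflection at the released point B due to the loads:
  point load 127 at a = 1.5: Pa²(3L − a)/(6EI) = 1000/EI
Tip deflection under a unit load at B: L³/(3EI) = 140.6/EI.
With EI = 15000 kN·m²: δ_0 = 0.066675 m and δ_{BB} = 0.009375 m/kN.
Compatibility — the spring shortens by R_B/k under the reaction it provides: δ_0 − R_B·δ_{BB} = R_B/k. With 1/k = 0.000097 m/kN, R_B = δ_0 / (δ_{BB} + 1/k) = 0.066675 / (0.009375 + 0.000097) = 7.039 kN.
Moment equilibrium about A: M_A = Σ(load moments about A) − R_B·L = 190.5 − 7.039×7.5 = 137.7 kN·m.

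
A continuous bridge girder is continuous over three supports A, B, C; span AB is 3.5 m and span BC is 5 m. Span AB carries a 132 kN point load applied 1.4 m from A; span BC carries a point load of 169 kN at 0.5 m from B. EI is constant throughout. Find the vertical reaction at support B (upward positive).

R_B = 241.1 kN

Take M_B as the redundant. Released structure: two simple spans AB and BC with a hinge at B.
End slopes at the hinge B, treating each span as simply supported:
  span AB: point load 132 at a = 1.4: Pab(L + a)/(6LEI) = 90.55/EI
  span BC: point load 169 at a = 0.5: Pab(L + b)/(6LEI) = 120.4/EI
  relative rotation θ_0 = (90.55 + 120.4)/EI = 211/EI
A unit hogging moment at B produces rotation L₁/(3EI) + L₂/(3EI) = 2.833/EI.
Compatibility: M_B·(L₁+L₂)/(3EI) = θ_0, giving M_B = 74.46 kN·m (hogging).
Span AB, ΣM about A with M_B applied at B: R_B^{AB}·3.5 = 184.8 + 74.46, so R_B^{AB} = 74.07 kN and R_A = 132 − 74.07 = 57.93 kN.
Span BC, ΣM about C: R_B^{BC}·5 = 760.5 + 74.46, so R_B^{BC} = 167 kN and R_C = 169 − 167 = 2.008 kN.
R_B = 74.07 + 167 = 241.1 kN.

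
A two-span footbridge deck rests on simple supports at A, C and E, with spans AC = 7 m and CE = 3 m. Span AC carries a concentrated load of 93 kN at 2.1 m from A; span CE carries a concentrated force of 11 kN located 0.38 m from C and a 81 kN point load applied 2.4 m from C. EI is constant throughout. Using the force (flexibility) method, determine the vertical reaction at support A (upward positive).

R_A = 55.07 kN

Release continuity at C by inserting a hinge; the redundant is the internal moment M_C. The primary structure is two simply-supported spans AC and CE.
End slopes at the hinge C, treating each span as simply supported:
  span AC: point load 93 at a = 2.1: Pab(L + a)/(6LEI) = 207.3/EI
  span CE: point load 11 at a = 0.38: Pab(L + b)/(6LEI) = 3.419/EI
  span CE: point load 81 at a = 2.4: Pab(L + b)/(6LEI) = 23.33/EI
  relative rotation θ_0 = (207.3 + 26.75)/EI = 234.1/EI
A unit hogging moment at C produces rotation L₁/(3EI) + L₂/(3EI) = 3.333/EI.
Compatibility: M_C·(L₁+L₂)/(3EI) = θ_0, giving M_C = 70.23 kN·m (hogging).
Span AC, ΣM about A with M_C applied at C: R_C^{AC}·7 = 195.3 + 70.23, so R_C^{AC} = 37.93 kN and R_A = 93 − 37.93 = 55.07 kN.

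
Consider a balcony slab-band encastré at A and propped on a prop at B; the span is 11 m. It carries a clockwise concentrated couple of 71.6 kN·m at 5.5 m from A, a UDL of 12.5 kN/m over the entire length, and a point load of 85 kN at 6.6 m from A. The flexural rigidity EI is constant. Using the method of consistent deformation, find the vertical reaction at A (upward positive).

R_A = 126.9 kN

Take the reaction at B as the redundant and release it; the primary structure is a cantilever fixed at A.
Free-end deflection of the primary structure under the applied loading (downward +):
  clockwise couple 71.6 at a = 5.5: M₀a(2L − a)/(2EI) = 3249/EI
  UDL 12.5: wL⁴/(8EI) = 22877/EI
  point load 85 at a = 6.6: Pa²(3L − a)/(6EI) = 16291/EI
  δ_0 = 42417/EI
Flexibility coefficient — unit upward force at B: δ_{BB} = L³/(3EI) = 443.7/EI.
Compatibility at B: δ_0 − R_B·δ_{BB} = 0, so R_B = 42417/443.7 = 95.61 kN.
Vertical equilibrium: R_A = ΣP − R_B = 222.5 − 95.61 = 126.9 kN.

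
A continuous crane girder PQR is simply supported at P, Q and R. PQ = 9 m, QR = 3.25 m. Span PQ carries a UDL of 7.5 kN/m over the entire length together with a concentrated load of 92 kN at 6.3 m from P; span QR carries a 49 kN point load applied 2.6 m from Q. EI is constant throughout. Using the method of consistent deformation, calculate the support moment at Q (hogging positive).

Insert a hinge at Q; M_Q is the redundant, and each span becomes simply supported.
Rotations at Q on the released spans (each span's end-slope, ×1/EI):
  span PQ: UDL 7.5: wL³/(24EI) = 227.8/EI
  span PQ: point load 92 at a = 6.3: Pab(L + a)/(6LEI) = 443.4/EI
  span QR: point load 49 at a = 2.6: Pab(L + b)/(6LEI) = 16.56/EI
  relative rotation θ_0 = (671.2 + 16.56)/EI = 687.8/EI
A unit hogging moment at Q produces rotation L₁/(3EI) + L₂/(3EI) = 4.083/EI.
Compatibility: M_Q·(L₁+L₂)/(3EI) = θ_0, giving M_Q = 168.4 kN·m (hogging).

M_Q = 168.4 kN·m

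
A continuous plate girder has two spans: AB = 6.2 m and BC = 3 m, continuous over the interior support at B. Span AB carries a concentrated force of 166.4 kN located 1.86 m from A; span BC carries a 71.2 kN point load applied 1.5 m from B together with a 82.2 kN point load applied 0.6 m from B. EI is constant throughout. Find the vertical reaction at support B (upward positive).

Release continuity at B by inserting a hinge; the redundant is the internal moment M_B. The primary structure is two simply-supported spans AB and BC.
End slopes at the hinge B, treating each span as simply supported:
  span AB: point load 166.4 at a = 1.86: Pab(L + a)/(6LEI) = 291/EI
  span BC: point load 71.2 at a = 1.5: Pab(L + b)/(6LEI) = 40.05/EI
  span BC: point load 82.2 at a = 0.6: Pab(L + b)/(6LEI) = 35.51/EI
  relative rotation θ_0 = (291 + 75.56)/EI = 366.6/EI
A unit hogging moment at B produces rotation L₁/(3EI) + L₂/(3EI) = 3.067/EI.
Compatibility: M_B·(L₁+L₂)/(3EI) = θ_0, giving M_B = 119.5 kN·m (hogging).
Span AB, ΣM about A with M_B applied at B: R_B^{AB}·6.2 = 309.5 + 119.5, so R_B^{AB} = 69.2 kN and R_A = 166.4 − 69.2 = 97.2 kN.
Span BC, ΣM about C: R_B^{BC}·3 = 304.1 + 119.5, so R_B^{BC} = 141.2 kN and R_C = 153.4 − 141.2 = 12.19 kN.
R_B = 69.2 + 141.2 = 210.4 kN.

R_B = 210.4 kN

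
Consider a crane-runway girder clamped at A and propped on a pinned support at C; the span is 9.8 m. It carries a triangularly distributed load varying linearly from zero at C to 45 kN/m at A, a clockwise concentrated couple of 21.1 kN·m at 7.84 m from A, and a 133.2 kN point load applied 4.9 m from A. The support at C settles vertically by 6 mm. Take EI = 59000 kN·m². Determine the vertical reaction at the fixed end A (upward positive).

R_A = 266 kN

Remove the prop at C; the released (primary) structure is a cantilever built in at A.
Downward deflection at the released point C due to the loads:
  triangular load, peak 45 at the fixed end: w₀L⁴/(30EI) = 13836/EI
  clockwise couple 21.1 at a = 7.84: M₀a(2L − a)/(2EI) = 972.7/EI
  point load 133.2 at a = 4.9: Pa²(3L − a)/(6EI) = 13059/EI
  δ_0 = 27867/EI
Tip deflection under a unit load at C: L³/(3EI) = 313.7/EI.
With EI = 59000 kN·m²: δ_0 = 0.47233 m and δ_{CC} = 0.005317 m/kN.
Compatibility — the beam at C must follow the support down by 0.006 m: δ_0 − R_C·δ_{CC} = 0.006, so R_C = (0.47233 − 0.006)/0.005317 = 87.7 kN.
Vertical equilibrium: R_A = ΣP − R_C = 353.7 − 87.7 = 266 kN.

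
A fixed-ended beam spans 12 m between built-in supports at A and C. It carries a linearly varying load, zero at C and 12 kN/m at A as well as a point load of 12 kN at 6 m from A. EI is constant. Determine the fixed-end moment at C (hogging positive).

Take the two fixed-end moments M_A, M_C as redundants; the released structure is the simple span AC.
Simple-span end rotations at A and C under the given loads:
  at A: triangular load, peak 12: w₀L³/(45EI) = 460.8/EI
  at C: triangular load, peak 12: 7w₀L³/(360EI) = 403.2/EI
  at A: point load 12 at a = 6: Pab(L + b)/(6LEI) = 108/EI
  at C: point load 12 at a = 6: Pab(L + a)/(6LEI) = 108/EI
  θ_A0 = 568.8/EI,  θ_C0 = 511.2/EI
Flexibility coefficients: a unit moment at one end gives L/(3EI) there and L/(6EI) at the far end, so f₁₁ = f₂₂ = 4/EI and f₁₂ = f₂₁ = 2/EI.
Compatibility — zero rotation at each built-in end:
  4 M_A + 2 M_C = 568.8
  2 M_A + 4 M_C = 511.2
Solving the pair gives M_A = 104.4 kN·m and M_C = 75.6 kN·m (hogging).

M_C = 75.6 kN·m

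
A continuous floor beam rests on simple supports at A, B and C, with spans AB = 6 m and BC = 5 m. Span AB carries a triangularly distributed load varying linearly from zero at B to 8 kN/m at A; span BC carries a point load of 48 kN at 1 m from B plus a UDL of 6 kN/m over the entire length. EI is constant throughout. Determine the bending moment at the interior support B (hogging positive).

M_B = 33.4 kN·m

Insert a hinge at B; M_B is the redundant, and each span becomes simply supported.
End slopes at the hinge B, treating each span as simply supported:
  span AB: triangular load, peak 8: 7w₀L³/(360EI) = 33.6/EI
  span BC: point load 48 at a = 1: Pab(L + b)/(6LEI) = 57.6/EI
  span BC: UDL 6: wL³/(24EI) = 31.25/EI
  relative rotation θ_0 = (33.6 + 88.85)/EI = 122.5/EI
A unit hogging moment at B produces rotation L₁/(3EI) + L₂/(3EI) = 3.667/EI.
Compatibility: M_B·(L₁+L₂)/(3EI) = θ_0, giving M_B = 33.4 kN·m (hogging).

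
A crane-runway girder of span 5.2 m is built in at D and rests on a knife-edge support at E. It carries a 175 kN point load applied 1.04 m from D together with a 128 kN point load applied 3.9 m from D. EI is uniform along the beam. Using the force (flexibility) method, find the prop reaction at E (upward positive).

R_E = 90.8 kN

Take the reaction at E as the redundant and release it; the primary structure is a cantilever fixed at D.
Primary-structure tip deflection at E by superposition:
  point load 175 at a = 1.04: Pa²(3L − a)/(6EI) = 459.3/EI
  point load 128 at a = 3.9: Pa²(3L − a)/(6EI) = 3796/EI
  δ_0 = 4256/EI
Tip deflection under a unit load at E: L³/(3EI) = 46.87/EI.
The prop prevents deflection at E: R_E = δ_0/δ_{EE} = 4256/46.87 = 90.8 kN.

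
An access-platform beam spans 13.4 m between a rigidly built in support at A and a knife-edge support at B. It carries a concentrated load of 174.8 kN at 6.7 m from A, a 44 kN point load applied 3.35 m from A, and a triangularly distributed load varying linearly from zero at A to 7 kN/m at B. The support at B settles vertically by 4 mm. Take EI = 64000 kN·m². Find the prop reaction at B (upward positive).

Release the roller at B. Primary structure: cantilever fixed at A.
Free-end deflection of the primary structure under the applied loading (downward +):
  point load 174.8 at a = 6.7: Pa²(3L − a)/(6EI) = 43811/EI
  point load 44 at a = 3.35: Pa²(3L − a)/(6EI) = 3033/EI
  triangular load, peak 7 at the free end: 11w₀L⁴/(120EI) = 20688/EI
  δ_0 = 67532/EI
Flexibility coefficient — unit upward force at B: δ_{BB} = L³/(3EI) = 802/EI.
With EI = 64000 kN·m²: δ_0 = 1.0552 m and δ_{BB} = 0.012532 m/kN.
Compatibility — the beam at B must follow the support down by 0.004 m: δ_0 − R_B·δ_{BB} = 0.004, so R_B = (1.0552 − 0.004)/0.012532 = 83.88 kN.

R_B = 83.88 kN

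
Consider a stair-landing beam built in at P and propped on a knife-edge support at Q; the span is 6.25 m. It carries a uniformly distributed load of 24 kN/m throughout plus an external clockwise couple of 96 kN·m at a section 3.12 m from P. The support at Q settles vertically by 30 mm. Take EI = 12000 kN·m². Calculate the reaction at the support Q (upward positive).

Release the roller at Q. Primary structure: cantilever fixed at P.
Free-end deflection of the primary structure under the applied loading (downward +):
  UDL 24: wL⁴/(8EI) = 4578/EI
  clockwise couple 96 at a = 3.12: M₀a(2L − a)/(2EI) = 1405/EI
  δ_0 = 5982/EI
Tip deflection under a unit load at Q: L³/(3EI) = 81.38/EI.
With EI = 12000 kN·m²: δ_0 = 0.49853 m and δ_{QQ} = 0.006782 m/kN.
Compatibility — the beam at Q must follow the support down by 0.03 m: δ_0 − R_Q·δ_{QQ} = 0.03, so R_Q = (0.49853 − 0.03)/0.006782 = 69.09 kN.

R_Q = 69.09 kN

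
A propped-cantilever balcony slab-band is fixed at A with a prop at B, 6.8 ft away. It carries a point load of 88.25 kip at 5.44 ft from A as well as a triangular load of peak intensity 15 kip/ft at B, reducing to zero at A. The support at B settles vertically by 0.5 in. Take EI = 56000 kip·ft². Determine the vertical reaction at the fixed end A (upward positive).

R_A = 71.33 kip

Release the roller at B. Primary structure: cantilever fixed at A.
Downward deflection at the released point B due to the loads:
  point load 88.25 at a = 5.44: Pa²(3L − a)/(6EI) = 6512/EI
  triangular load, peak 15 at the free end: 11w₀L⁴/(120EI) = 2940/EI
  δ_0 = 9452/EI
Flexibility coefficient — unit upward force at B: δ_{BB} = L³/(3EI) = 104.8/EI.
With EI = 56000 kip·ft²: δ_0 = 0.16878 ft and δ_{BB} = 0.001872 ft/kip.
Compatibility — the beam at B must follow the support down by 0.04167 ft: δ_0 − R_B·δ_{BB} = 0.04167, so R_B = (0.16878 − 0.04167)/0.001872 = 67.92 kip.
Vertical equilibrium: R_A = ΣP − R_B = 139.2 − 67.92 = 71.33 kip.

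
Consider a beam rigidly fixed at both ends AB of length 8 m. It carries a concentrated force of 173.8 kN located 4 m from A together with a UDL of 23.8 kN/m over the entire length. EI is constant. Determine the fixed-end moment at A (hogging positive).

Take the two fixed-end moments M_A, M_B as redundants; the released structure is the simple span AB.
End rotations of the released simple span under the applied load (×1/EI):
  at A: point load 173.8 at a = 4: Pab(L + b)/(6LEI) = 695.2/EI
  at B: point load 173.8 at a = 4: Pab(L + a)/(6LEI) = 695.2/EI
  at A: UDL 23.8: wL³/(24EI) = 507.7/EI
  at B: UDL 23.8: wL³/(24EI) = 507.7/EI
  θ_A0 = 1203/EI,  θ_B0 = 1203/EI
Flexibility coefficients: a unit moment at one end gives L/(3EI) there and L/(6EI) at the far end, so f₁₁ = f₂₂ = 2.667/EI and f₁₂ = f₂₁ = 1.333/EI.
Compatibility — zero rotation at each built-in end:
  2.667 M_A + 1.333 M_B = 1203
  1.333 M_A + 2.667 M_B = 1203
Solving the pair gives M_A = 300.7 kN·m and M_B = 300.7 kN·m (hogging).

M_A = 300.7 kN·m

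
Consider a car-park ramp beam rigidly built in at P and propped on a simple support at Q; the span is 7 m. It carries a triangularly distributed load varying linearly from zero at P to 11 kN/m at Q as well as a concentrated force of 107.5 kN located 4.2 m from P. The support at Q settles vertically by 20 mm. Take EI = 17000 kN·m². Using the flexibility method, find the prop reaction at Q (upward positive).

Take the reaction at Q as the redundant and release it; the primary structure is a cantilever fixed at P.
Free-end deflection of the primary structure under the applied loading (downward +):
  triangular load, peak 11 at the free end: 11w₀L⁴/(120EI) = 2421/EI
  point load 107.5 at a = 4.2: Pa²(3L − a)/(6EI) = 5310/EI
  δ_0 = 7731/EI
Tip deflection under a unit load at Q: L³/(3EI) = 114.3/EI.
With EI = 17000 kN·m²: δ_0 = 0.45474 m and δ_{QQ} = 0.006725 m/kN.
Compatibility — the beam at Q must follow the support down by 0.02 m: δ_0 − R_Q·δ_{QQ} = 0.02, so R_Q = (0.45474 − 0.02)/0.006725 = 64.64 kN.

R_Q = 64.64 kN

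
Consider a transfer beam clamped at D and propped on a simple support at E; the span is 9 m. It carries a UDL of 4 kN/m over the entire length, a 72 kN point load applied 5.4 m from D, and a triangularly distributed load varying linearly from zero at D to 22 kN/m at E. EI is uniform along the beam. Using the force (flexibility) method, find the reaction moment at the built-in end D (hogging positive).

Take the reaction at E as the redundant and release it; the primary structure is a cantilever fixed at D.
Free-end deflection of the primary structure under the applied loading (downward +):
  UDL 4: wL⁴/(8EI) = 3280/EI
  point load 72 at a = 5.4: Pa²(3L − a)/(6EI) = 7558/EI
  triangular load, peak 22 at the free end: 11w₀L⁴/(120EI) = 13231/EI
  δ_0 = 24070/EI
Tip deflection under a unit load at E: L³/(3EI) = 243/EI.
The prop prevents deflection at E: R_E = δ_0/δ_{EE} = 24070/243 = 99.05 kN.
Moment equilibrium about D: M_D = Σ(load moments about D) − R_E·L = 1145 − 99.05×9 = 253.3 kN·m.

M_D = 253.3 kN·m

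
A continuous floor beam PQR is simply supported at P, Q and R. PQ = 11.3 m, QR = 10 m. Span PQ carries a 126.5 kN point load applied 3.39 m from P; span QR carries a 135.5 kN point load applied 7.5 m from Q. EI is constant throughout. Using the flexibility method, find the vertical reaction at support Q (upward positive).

Insert a hinge at Q; M_Q is the redundant, and each span becomes simply supported.
Rotations at Q on the released spans (each span's end-slope, ×1/EI):
  span PQ: point load 126.5 at a = 3.39: Pab(L + a)/(6LEI) = 735/EI
  span QR: point load 135.5 at a = 7.5: Pab(L + b)/(6LEI) = 529.3/EI
  relative rotation θ_0 = (735 + 529.3)/EI = 1264/EI
A unit hogging moment at Q produces rotation L₁/(3EI) + L₂/(3EI) = 7.1/EI.
Compatibility: M_Q·(L₁+L₂)/(3EI) = θ_0, giving M_Q = 178.1 kN·m (hogging).
Span PQ, ΣM about P with M_Q applied at Q: R_Q^{PQ}·11.3 = 428.8 + 178.1, so R_Q^{PQ} = 53.71 kN and R_P = 126.5 − 53.71 = 72.79 kN.
Span QR, ΣM about R: R_Q^{QR}·10 = 338.8 + 178.1, so R_Q^{QR} = 51.68 kN and R_R = 135.5 − 51.68 = 83.82 kN.
R_Q = 53.71 + 51.68 = 105.4 kN.

R_Q = 105.4 kN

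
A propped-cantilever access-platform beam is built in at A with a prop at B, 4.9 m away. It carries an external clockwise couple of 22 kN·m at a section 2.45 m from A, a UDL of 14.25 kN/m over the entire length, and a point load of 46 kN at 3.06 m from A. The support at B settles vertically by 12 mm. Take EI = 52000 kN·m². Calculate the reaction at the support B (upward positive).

R_B = 36.63 kN

Choose R_B as the redundant. The primary structure is the cantilever fixed at A.
Deflection at B on the released cantilever, summing each load's contribution:
  clockwise couple 22 at a = 2.45: M₀a(2L − a)/(2EI) = 198.1/EI
  UDL 14.25: wL⁴/(8EI) = 1027/EI
  point load 46 at a = 3.06: Pa²(3L − a)/(6EI) = 835.6/EI
  δ_0 = 2061/EI
Flexibility coefficient — unit upward force at B: δ_{BB} = L³/(3EI) = 39.22/EI.
With EI = 52000 kN·m²: δ_0 = 0.039626 m and δ_{BB} = 0.000754 m/kN.
Compatibility — the beam at B must follow the support down by 0.012 m: δ_0 − R_B·δ_{BB} = 0.012, so R_B = (0.039626 − 0.012)/0.000754 = 36.63 kN.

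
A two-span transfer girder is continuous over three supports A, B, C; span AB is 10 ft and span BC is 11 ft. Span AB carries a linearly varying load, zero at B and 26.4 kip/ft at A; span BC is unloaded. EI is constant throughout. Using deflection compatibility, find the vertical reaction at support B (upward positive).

Take M_B as the redundant. Released structure: two simple spans AB and BC with a hinge at B.
End slopes at the hinge B, treating each span as simply supported:
  span AB: triangular load, peak 26.4: 7w₀L³/(360EI) = 513.3/EI
  relative rotation θ_0 = (513.3 + 0)/EI = 513.3/EI
A unit hogging moment at B produces rotation L₁/(3EI) + L₂/(3EI) = 7/EI.
Compatibility: M_B·(L₁+L₂)/(3EI) = θ_0, giving M_B = 73.33 kip·ft (hogging).
Span AB, ΣM about A with M_B applied at B: R_B^{AB}·10 = 440 + 73.33, so R_B^{AB} = 51.33 kip and R_A = 132 − 51.33 = 80.67 kip.
Span BC, ΣM about C: R_B^{BC}·11 = 0 + 73.33, so R_B^{BC} = 6.667 kip and R_C = 0 − 6.667 = -6.667 kip.
R_B = 51.33 + 6.667 = 58 kip.

R_B = 58 kip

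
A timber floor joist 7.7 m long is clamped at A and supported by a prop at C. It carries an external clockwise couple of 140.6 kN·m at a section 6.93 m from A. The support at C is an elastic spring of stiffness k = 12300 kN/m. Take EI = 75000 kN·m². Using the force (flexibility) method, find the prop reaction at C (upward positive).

Release the roller at C. Primary structure: cantilever fixed at A.
Downward deflection at the released point C due to the loads:
  clockwise couple 140.6 at a = 6.93: M₀a(2L − a)/(2EI) = 4126/EI
Flexibility coefficient — unit upward force at C: δ_{CC} = L³/(3EI) = 152.2/EI.
With EI = 75000 kN·m²: δ_0 = 0.055019 m and δ_{CC} = 0.002029 m/kN.
Compatibility — the spring shortens by R_C/k under the reaction it provides: δ_0 − R_C·δ_{CC} = R_C/k. With 1/k = 0.000081 m/kN, R_C = δ_0 / (δ_{CC} + 1/k) = 0.055019 / (0.002029 + 0.000081) = 26.07 kN.

R_C = 26.07 kN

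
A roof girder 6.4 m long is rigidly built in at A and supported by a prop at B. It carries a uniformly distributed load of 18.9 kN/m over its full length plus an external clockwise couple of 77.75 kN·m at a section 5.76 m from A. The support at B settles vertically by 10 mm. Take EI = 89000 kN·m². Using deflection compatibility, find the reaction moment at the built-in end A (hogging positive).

Take the reaction at B as the redundant and release it; the primary structure is a cantilever fixed at A.
Downward deflection at the released point B due to the loads:
  UDL 18.9: wL⁴/(8EI) = 3964/EI
  clockwise couple 77.75 at a = 5.76: M₀a(2L − a)/(2EI) = 1576/EI
  δ_0 = 5540/EI
Tip deflection under a unit load at B: L³/(3EI) = 87.38/EI.
With EI = 89000 kN·m²: δ_0 = 0.062247 m and δ_{BB} = 0.000982 m/kN.
Compatibility — the beam at B must follow the support down by 0.01 m: δ_0 − R_B·δ_{BB} = 0.01, so R_B = (0.062247 − 0.01)/0.000982 = 53.22 kN.
Moment equilibrium about A: M_A = Σ(load moments about A) − R_B·L = 464.8 − 53.22×6.4 = 124.2 kN·m.

M_A = 124.2 kN·m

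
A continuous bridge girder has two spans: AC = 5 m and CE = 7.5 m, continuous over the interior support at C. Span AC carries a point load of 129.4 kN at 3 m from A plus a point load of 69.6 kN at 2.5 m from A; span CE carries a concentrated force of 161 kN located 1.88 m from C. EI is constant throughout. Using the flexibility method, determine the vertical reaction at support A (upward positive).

R_A = 47.6 kN

Release continuity at C by inserting a hinge; the redundant is the internal moment M_C. The primary structure is two simply-supported spans AC and CE.
End slopes at the hinge C, treating each span as simply supported:
  span AC: point load 129.4 at a = 3: Pab(L + a)/(6LEI) = 207/EI
  span AC: point load 69.6 at a = 2.5: Pab(L + a)/(6LEI) = 108.8/EI
  span CE: point load 161 at a = 1.88: Pab(L + b)/(6LEI) = 496/EI
  relative rotation θ_0 = (315.8 + 496)/EI = 811.7/EI
A unit hogging moment at C produces rotation L₁/(3EI) + L₂/(3EI) = 4.167/EI.
Compatibility: M_C·(L₁+L₂)/(3EI) = θ_0, giving M_C = 194.8 kN·m (hogging).
Span AC, ΣM about A with M_C applied at C: R_C^{AC}·5 = 562.2 + 194.8, so R_C^{AC} = 151.4 kN and R_A = 199 − 151.4 = 47.6 kN.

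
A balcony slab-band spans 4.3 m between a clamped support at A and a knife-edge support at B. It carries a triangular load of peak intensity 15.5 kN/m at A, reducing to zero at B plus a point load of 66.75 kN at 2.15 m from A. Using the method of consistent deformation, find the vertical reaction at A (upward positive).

Take the reaction at B as the redundant and release it; the primary structure is a cantilever fixed at A.
Primary-structure tip deflection at B by superposition:
  triangular load, peak 15.5 at the fixed end: w₀L⁴/(30EI) = 176.6/EI
  point load 66.75 at a = 2.15: Pa²(3L − a)/(6EI) = 552.8/EI
  δ_0 = 729.5/EI
Flexibility coefficient — unit upward force at B: δ_{BB} = L³/(3EI) = 26.5/EI.
The prop prevents deflection at B: R_B = δ_0/δ_{BB} = 729.5/26.5 = 27.52 kN.
Vertical equilibrium: R_A = ΣP − R_B = 100.1 − 27.52 = 72.55 kN.

R_A = 72.55 kN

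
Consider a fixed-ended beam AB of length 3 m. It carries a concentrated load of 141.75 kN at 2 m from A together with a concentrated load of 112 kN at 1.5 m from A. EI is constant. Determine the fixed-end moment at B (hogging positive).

Release both end moments; the primary structure is a simply-supported span AB with redundants M_A and M_B.
Simple-span end rotations at A and B under the given loads:
  at A: point load 141.75 at a = 2: Pab(L + b)/(6LEI) = 63/EI
  at B: point load 141.75 at a = 2: Pab(L + a)/(6LEI) = 78.75/EI
  at A: point load 112 at a = 1.5: Pab(L + b)/(6LEI) = 63/EI
  at B: point load 112 at a = 1.5: Pab(L + a)/(6LEI) = 63/EI
  θ_A0 = 126/EI,  θ_B0 = 141.8/EI
Flexibility coefficients: a unit moment at one end gives L/(3EI) there and L/(6EI) at the far end, so f₁₁ = f₂₂ = 1/EI and f₁₂ = f₂₁ = 0.5/EI.
Compatibility — zero rotation at each built-in end:
  1 M_A + 0.5 M_B = 126
  0.5 M_A + 1 M_B = 141.8
Solving the pair gives M_A = 73.5 kN·m and M_B = 105 kN·m (hogging).

M_B = 105 kN·m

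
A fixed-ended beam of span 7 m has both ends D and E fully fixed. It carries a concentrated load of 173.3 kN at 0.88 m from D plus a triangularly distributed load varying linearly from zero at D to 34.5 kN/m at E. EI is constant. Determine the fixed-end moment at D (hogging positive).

M_D = 172.9 kN·m

Take the two fixed-end moments M_D, M_E as redundants; the released structure is the simple span DE.
End rotations of the released simple span under the applied load (×1/EI):
  at D: point load 173.3 at a = 0.88: Pab(L + b)/(6LEI) = 291.6/EI
  at E: point load 173.3 at a = 0.88: Pab(L + a)/(6LEI) = 175.1/EI
  at D: triangular load, peak 34.5: 7w₀L³/(360EI) = 230.1/EI
  at E: triangular load, peak 34.5: w₀L³/(45EI) = 263/EI
  θ_D0 = 521.6/EI,  θ_E0 = 438.1/EI
Flexibility coefficients: a unit moment at one end gives L/(3EI) there and L/(6EI) at the far end, so f₁₁ = f₂₂ = 2.333/EI and f₁₂ = f₂₁ = 1.167/EI.
Compatibility — zero rotation at each built-in end:
  2.333 M_D + 1.167 M_E = 521.6
  1.167 M_D + 2.333 M_E = 438.1
Solving the pair gives M_D = 172.9 kN·m and M_E = 101.3 kN·m (hogging).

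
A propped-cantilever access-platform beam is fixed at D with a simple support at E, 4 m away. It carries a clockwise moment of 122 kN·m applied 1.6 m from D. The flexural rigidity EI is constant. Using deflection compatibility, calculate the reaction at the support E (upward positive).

R_E = 29.28 kN

Choose R_E as the redundant. The primary structure is the cantilever fixed at D.
Primary-structure tip deflection at E by superposition:
  clockwise couple 122 at a = 1.6: M₀a(2L − a)/(2EI) = 624.6/EI
Flexibility coefficient — unit upward force at E: δ_{EE} = L³/(3EI) = 21.33/EI.
The prop prevents deflection at E: R_E = δ_0/δ_{EE} = 624.6/21.33 = 29.28 kN.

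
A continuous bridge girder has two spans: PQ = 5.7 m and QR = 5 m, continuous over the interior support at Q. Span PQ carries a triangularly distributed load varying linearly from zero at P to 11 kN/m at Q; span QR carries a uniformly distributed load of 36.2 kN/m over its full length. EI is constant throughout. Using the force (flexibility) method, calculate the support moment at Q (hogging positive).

Release continuity at Q by inserting a hinge; the redundant is the internal moment M_Q. The primary structure is two simply-supported spans PQ and QR.
Rotations at Q on the released spans (each span's end-slope, ×1/EI):
  span PQ: triangular load, peak 11: w₀L³/(45EI) = 45.27/EI
  span QR: UDL 36.2: wL³/(24EI) = 188.5/EI
  relative rotation θ_0 = (45.27 + 188.5)/EI = 233.8/EI
A unit hogging moment at Q produces rotation L₁/(3EI) + L₂/(3EI) = 3.567/EI.
Slope continuity at Q: θ_0 = M_Q·3.567/EI, so M_Q = 233.8/3.567 = 65.55 kN·m (hogging).

M_Q = 65.55 kN·m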